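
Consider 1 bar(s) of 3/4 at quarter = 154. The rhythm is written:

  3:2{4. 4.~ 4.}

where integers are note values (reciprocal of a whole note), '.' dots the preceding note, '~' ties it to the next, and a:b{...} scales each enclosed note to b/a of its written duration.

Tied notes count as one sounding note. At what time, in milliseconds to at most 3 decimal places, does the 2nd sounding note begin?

note 2 onset = 1b = 389.61ms

1. 0.0ms @ 0 + 389.61ms (1)
2. 389.61ms @ 1 + 779.221ms (2)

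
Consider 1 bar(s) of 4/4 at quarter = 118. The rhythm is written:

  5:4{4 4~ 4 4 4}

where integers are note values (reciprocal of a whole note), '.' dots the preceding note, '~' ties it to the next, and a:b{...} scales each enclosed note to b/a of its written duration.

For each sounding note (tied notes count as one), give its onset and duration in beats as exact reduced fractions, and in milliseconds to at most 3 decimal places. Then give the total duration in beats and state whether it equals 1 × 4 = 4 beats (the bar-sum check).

1) 0.0ms=0b +406.78ms=4/5b
2) 406.78ms=4/5b +813.559ms=8/5b
3) 1220.339ms=12/5b +406.78ms=4/5b
4) 1627.119ms=16/5b +406.78ms=4/5b
Σ=4b of 4 (118bpm 4/4) — PASS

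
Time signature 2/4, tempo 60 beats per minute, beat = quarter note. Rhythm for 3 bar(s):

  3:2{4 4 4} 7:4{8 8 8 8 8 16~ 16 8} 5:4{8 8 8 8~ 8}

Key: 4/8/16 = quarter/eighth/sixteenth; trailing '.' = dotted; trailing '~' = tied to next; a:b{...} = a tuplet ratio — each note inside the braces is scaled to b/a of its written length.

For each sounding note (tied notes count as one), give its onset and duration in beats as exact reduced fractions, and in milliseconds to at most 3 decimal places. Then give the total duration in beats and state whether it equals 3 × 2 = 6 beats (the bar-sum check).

1) 0.0ms=0b +666.667ms=2/3b
2) 666.667ms=2/3b +666.667ms=2/3b
3) 1333.333ms=4/3b +666.667ms=2/3b
4) 2000.0ms=2b +285.714ms=2/7b
5) 2285.714ms=16/7b +285.714ms=2/7b
6) 2571.429ms=18/7b +285.714ms=2/7b
7) 2857.143ms=20/7b +285.714ms=2/7b
8) 3142.857ms=22/7b +285.714ms=2/7b
9) 3428.571ms=24/7b +285.714ms=2/7b
10) 3714.286ms=26/7b +285.714ms=2/7b
11) 4000.0ms=4b +400.0ms=2/5b
12) 4400.0ms=22/5b +400.0ms=2/5b
13) 4800.0ms=24/5b +400.0ms=2/5b
14) 5200.0ms=26/5b +800.0ms=4/5b
Σ=6b of 6 (60bpm 2/4) — PASS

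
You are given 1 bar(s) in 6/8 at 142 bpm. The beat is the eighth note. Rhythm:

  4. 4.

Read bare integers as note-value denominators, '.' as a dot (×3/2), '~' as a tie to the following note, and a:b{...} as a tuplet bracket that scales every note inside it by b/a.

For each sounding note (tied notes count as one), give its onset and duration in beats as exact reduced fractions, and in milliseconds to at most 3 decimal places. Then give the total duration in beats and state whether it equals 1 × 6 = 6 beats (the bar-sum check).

1) 0.0ms=0b +1267.606ms=3b
2) 1267.606ms=3b +1267.606ms=3b
Σ=6b of 6 (142bpm 6/8) — PASS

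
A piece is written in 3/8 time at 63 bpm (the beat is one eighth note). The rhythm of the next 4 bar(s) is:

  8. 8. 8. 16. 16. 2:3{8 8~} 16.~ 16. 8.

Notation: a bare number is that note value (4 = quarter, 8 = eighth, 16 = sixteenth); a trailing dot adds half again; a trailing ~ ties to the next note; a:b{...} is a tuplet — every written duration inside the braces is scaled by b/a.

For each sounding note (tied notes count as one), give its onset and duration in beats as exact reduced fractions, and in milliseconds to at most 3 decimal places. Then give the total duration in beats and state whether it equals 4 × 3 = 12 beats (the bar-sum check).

1) 0.0ms=0b +1428.571ms=3/2b
2) 1428.571ms=3/2b +1428.571ms=3/2b
3) 2857.143ms=3b +1428.571ms=3/2b
4) 4285.714ms=9/2b +714.286ms=3/4b
5) 5000.0ms=21/4b +714.286ms=3/4b
6) 5714.286ms=6b +1428.571ms=3/2b
7) 7142.857ms=15/2b +2857.143ms=3b
8) 10000.0ms=21/2b +1428.571ms=3/2b
Σ=12b of 12 (63bpm 3/8) — PASS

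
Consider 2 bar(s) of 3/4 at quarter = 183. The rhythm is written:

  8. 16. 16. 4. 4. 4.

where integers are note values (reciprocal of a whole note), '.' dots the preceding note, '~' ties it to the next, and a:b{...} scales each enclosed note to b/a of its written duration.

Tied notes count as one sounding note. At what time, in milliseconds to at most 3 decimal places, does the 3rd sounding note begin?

note 3 onset = 9/8b = 368.852ms

1. 0.0ms @ 0 + 245.902ms (3/4)
2. 245.902ms @ 3/4 + 122.951ms (3/8)
3. 368.852ms @ 9/8 + 122.951ms (3/8)
4. 491.803ms @ 3/2 + 491.803ms (3/2)
5. 983.607ms @ 3 + 491.803ms (3/2)
6. 1475.41ms @ 9/2 + 491.803ms (3/2)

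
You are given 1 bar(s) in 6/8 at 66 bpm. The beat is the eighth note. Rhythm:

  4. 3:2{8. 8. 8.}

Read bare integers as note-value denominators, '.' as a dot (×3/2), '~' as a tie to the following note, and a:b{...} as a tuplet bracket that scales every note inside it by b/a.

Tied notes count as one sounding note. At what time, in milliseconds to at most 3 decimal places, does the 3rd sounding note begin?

note 3 onset = 4b = 3636.364ms

1. 0.0ms @ 0 + 2727.273ms (3)
2. 2727.273ms @ 3 + 909.091ms (1)
3. 3636.364ms @ 4 + 909.091ms (1)
4. 4545.455ms @ 5 + 909.091ms (1)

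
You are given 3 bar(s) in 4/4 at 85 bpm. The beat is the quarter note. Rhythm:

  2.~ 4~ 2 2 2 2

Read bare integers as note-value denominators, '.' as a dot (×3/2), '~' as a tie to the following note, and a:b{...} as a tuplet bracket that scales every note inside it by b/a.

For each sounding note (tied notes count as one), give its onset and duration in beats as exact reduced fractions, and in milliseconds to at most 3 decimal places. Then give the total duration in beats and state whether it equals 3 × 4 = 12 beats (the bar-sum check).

1) 0.0ms=0b +4235.294ms=6b
2) 4235.294ms=6b +1411.765ms=2b
3) 5647.059ms=8b +1411.765ms=2b
4) 7058.824ms=10b +1411.765ms=2b
Σ=12b of 12 (85bpm 4/4) — PASS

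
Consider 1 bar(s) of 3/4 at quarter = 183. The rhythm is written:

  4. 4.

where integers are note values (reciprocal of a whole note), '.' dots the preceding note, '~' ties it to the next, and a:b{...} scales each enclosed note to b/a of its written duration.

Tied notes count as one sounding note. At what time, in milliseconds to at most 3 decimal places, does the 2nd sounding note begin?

note 2 onset = 3/2b = 491.803ms

1. 0.0ms @ 0 + 491.803ms (3/2)
2. 491.803ms @ 3/2 + 491.803ms (3/2)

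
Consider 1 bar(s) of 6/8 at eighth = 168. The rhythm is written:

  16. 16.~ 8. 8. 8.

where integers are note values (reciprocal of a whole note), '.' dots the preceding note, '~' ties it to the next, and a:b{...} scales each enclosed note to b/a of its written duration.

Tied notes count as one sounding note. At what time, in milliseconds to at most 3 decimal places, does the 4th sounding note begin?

note 4 onset = 9/2b = 1607.143ms

1. 0.0ms @ 0 + 267.857ms (3/4)
2. 267.857ms @ 3/4 + 803.571ms (9/4)
3. 1071.429ms @ 3 + 535.714ms (3/2)
4. 1607.143ms @ 9/2 + 535.714ms (3/2)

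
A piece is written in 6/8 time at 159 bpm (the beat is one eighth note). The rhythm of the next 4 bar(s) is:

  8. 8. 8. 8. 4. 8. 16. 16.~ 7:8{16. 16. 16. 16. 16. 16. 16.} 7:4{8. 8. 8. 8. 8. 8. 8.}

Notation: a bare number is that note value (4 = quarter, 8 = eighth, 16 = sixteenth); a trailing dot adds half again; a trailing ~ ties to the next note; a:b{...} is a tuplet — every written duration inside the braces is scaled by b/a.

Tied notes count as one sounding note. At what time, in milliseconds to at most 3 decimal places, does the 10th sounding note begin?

note 10 onset = 96/7b = 5175.202ms

1. 0.0ms @ 0 + 566.038ms (3/2)
2. 566.038ms @ 3/2 + 566.038ms (3/2)
3. 1132.075ms @ 3 + 566.038ms (3/2)
4. 1698.113ms @ 9/2 + 566.038ms (3/2)
5. 2264.151ms @ 6 + 1132.075ms (3)
6. 3396.226ms @ 9 + 566.038ms (3/2)
7. 3962.264ms @ 21/2 + 283.019ms (3/4)
8. 4245.283ms @ 45/4 + 606.469ms (45/28)
9. 4851.752ms @ 90/7 + 323.45ms (6/7)
10. 5175.202ms @ 96/7 + 323.45ms (6/7)
11. 5498.652ms @ 102/7 + 323.45ms (6/7)
12. 5822.102ms @ 108/7 + 323.45ms (6/7)
13. 6145.553ms @ 114/7 + 323.45ms (6/7)
14. 6469.003ms @ 120/7 + 323.45ms (6/7)
15. 6792.453ms @ 18 + 323.45ms (6/7)
16. 7115.903ms @ 132/7 + 323.45ms (6/7)
17. 7439.353ms @ 138/7 + 323.45ms (6/7)
18. 7762.803ms @ 144/7 + 323.45ms (6/7)
19. 8086.253ms @ 150/7 + 323.45ms (6/7)
20. 8409.704ms @ 156/7 + 323.45ms (6/7)
21. 8733.154ms @ 162/7 + 323.45ms (6/7)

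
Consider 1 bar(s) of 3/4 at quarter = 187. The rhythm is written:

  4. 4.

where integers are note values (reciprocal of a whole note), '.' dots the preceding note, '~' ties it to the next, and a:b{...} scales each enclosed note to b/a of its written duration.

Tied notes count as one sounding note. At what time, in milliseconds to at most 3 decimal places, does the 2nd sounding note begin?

note 2 onset = 3/2b = 481.283ms

1. 0.0ms @ 0 + 481.283ms (3/2)
2. 481.283ms @ 3/2 + 481.283ms (3/2)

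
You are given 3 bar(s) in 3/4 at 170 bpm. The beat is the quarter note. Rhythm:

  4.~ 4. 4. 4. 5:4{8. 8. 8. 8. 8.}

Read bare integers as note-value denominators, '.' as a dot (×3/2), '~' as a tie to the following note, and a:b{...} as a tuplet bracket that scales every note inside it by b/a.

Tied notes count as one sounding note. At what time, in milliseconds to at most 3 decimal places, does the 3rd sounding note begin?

note 3 onset = 9/2b = 1588.235ms

1. 0.0ms @ 0 + 1058.824ms (3)
2. 1058.824ms @ 3 + 529.412ms (3/2)
3. 1588.235ms @ 9/2 + 529.412ms (3/2)
4. 2117.647ms @ 6 + 211.765ms (3/5)
5. 2329.412ms @ 33/5 + 211.765ms (3/5)
6. 2541.176ms @ 36/5 + 211.765ms (3/5)
7. 2752.941ms @ 39/5 + 211.765ms (3/5)
8. 2964.706ms @ 42/5 + 211.765ms (3/5)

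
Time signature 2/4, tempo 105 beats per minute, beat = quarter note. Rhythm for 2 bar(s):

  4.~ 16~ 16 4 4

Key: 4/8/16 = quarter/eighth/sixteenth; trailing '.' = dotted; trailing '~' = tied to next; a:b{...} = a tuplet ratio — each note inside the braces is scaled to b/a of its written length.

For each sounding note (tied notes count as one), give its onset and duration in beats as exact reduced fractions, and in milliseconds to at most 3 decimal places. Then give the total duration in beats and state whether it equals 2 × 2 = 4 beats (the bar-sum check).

1) 0.0ms=0b +1142.857ms=2b
2) 1142.857ms=2b +571.429ms=1b
3) 1714.286ms=3b +571.429ms=1b
Σ=4b of 4 (105bpm 2/4) — PASS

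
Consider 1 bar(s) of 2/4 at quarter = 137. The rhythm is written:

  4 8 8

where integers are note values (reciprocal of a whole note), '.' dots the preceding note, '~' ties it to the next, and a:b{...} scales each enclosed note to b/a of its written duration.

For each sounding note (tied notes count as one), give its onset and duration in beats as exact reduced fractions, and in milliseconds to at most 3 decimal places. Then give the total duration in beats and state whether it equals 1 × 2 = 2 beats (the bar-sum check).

1) 0.0ms=0b +437.956ms=1b
2) 437.956ms=1b +218.978ms=1/2b
3) 656.934ms=3/2b +218.978ms=1/2b
Σ=2b of 2 (137bpm 2/4) — PASS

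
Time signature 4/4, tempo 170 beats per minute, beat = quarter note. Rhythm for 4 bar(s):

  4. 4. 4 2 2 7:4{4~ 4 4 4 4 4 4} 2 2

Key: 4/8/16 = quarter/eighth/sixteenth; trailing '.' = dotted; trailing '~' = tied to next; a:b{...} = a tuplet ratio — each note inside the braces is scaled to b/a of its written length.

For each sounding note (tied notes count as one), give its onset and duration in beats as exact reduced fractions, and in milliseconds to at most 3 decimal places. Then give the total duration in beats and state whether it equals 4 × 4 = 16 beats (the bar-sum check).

1) 0.0ms=0b +529.412ms=3/2b
2) 529.412ms=3/2b +529.412ms=3/2b
3) 1058.824ms=3b +352.941ms=1b
4) 1411.765ms=4b +705.882ms=2b
5) 2117.647ms=6b +705.882ms=2b
6) 2823.529ms=8b +403.361ms=8/7b
7) 3226.891ms=64/7b +201.681ms=4/7b
8) 3428.571ms=68/7b +201.681ms=4/7b
9) 3630.252ms=72/7b +201.681ms=4/7b
10) 3831.933ms=76/7b +201.681ms=4/7b
11) 4033.613ms=80/7b +201.681ms=4/7b
12) 4235.294ms=12b +705.882ms=2b
13) 4941.176ms=14b +705.882ms=2b
Σ=16b of 16 (170bpm 4/4) — PASS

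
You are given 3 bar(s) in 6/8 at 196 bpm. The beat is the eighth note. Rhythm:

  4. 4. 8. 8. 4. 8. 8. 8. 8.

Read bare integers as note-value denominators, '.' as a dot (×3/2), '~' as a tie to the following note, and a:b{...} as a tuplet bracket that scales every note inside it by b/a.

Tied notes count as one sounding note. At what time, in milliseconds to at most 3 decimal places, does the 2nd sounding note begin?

note 2 onset = 3b = 918.367ms

1. 0.0ms @ 0 + 918.367ms (3)
2. 918.367ms @ 3 + 918.367ms (3)
3. 1836.735ms @ 6 + 459.184ms (3/2)
4. 2295.918ms @ 15/2 + 459.184ms (3/2)
5. 2755.102ms @ 9 + 918.367ms (3)
6. 3673.469ms @ 12 + 459.184ms (3/2)
7. 4132.653ms @ 27/2 + 459.184ms (3/2)
8. 4591.837ms @ 15 + 459.184ms (3/2)
9. 5051.02ms @ 33/2 + 459.184ms (3/2)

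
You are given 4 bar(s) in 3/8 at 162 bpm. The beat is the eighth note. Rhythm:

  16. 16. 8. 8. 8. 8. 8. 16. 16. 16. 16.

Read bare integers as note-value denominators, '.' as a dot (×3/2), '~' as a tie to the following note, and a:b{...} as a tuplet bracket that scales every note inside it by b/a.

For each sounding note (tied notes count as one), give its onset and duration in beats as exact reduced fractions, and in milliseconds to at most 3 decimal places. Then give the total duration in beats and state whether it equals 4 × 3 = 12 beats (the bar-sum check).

1) 0.0ms=0b +277.778ms=3/4b
2) 277.778ms=3/4b +277.778ms=3/4b
3) 555.556ms=3/2b +555.556ms=3/2b
4) 1111.111ms=3b +555.556ms=3/2b
5) 1666.667ms=9/2b +555.556ms=3/2b
6) 2222.222ms=6b +555.556ms=3/2b
7) 2777.778ms=15/2b +555.556ms=3/2b
8) 3333.333ms=9b +277.778ms=3/4b
9) 3611.111ms=39/4b +277.778ms=3/4b
10) 3888.889ms=21/2b +277.778ms=3/4b
11) 4166.667ms=45/4b +277.778ms=3/4b
Σ=12b of 12 (162bpm 3/8) — PASS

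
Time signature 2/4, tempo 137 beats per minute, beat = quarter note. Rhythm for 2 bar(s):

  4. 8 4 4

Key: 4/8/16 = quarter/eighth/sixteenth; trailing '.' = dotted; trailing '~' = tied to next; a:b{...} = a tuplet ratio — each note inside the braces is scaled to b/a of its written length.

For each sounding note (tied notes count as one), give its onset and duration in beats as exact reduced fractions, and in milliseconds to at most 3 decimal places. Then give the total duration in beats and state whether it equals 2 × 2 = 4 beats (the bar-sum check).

1) 0.0ms=0b +656.934ms=3/2b
2) 656.934ms=3/2b +218.978ms=1/2b
3) 875.912ms=2b +437.956ms=1b
4) 1313.869ms=3b +437.956ms=1b
Σ=4b of 4 (137bpm 2/4) — PASS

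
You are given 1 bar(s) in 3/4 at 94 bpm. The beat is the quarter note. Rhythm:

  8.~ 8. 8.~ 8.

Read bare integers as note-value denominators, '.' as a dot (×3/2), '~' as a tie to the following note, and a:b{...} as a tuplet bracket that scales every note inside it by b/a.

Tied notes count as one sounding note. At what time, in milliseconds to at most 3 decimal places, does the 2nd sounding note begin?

1. 0.0ms @ 0 + 957.447ms (3/2)
2. 957.447ms @ 3/2 + 957.447ms (3/2)

note 2 onset = 3/2b = 957.447ms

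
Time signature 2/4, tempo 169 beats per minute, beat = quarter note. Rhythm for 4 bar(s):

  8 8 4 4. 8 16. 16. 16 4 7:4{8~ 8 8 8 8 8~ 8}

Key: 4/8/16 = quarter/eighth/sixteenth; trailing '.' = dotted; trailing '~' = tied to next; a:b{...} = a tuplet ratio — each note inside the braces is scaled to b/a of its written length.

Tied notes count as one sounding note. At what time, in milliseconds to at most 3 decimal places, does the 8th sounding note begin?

1. 0.0ms @ 0 + 177.515ms (1/2)
2. 177.515ms @ 1/2 + 177.515ms (1/2)
3. 355.03ms @ 1 + 355.03ms (1)
4. 710.059ms @ 2 + 532.544ms (3/2)
5. 1242.604ms @ 7/2 + 177.515ms (1/2)
6. 1420.118ms @ 4 + 133.136ms (3/8)
7. 1553.254ms @ 35/8 + 133.136ms (3/8)
8. 1686.391ms @ 19/4 + 88.757ms (1/4)
9. 1775.148ms @ 5 + 355.03ms (1)
10. 2130.178ms @ 6 + 202.874ms (4/7)
11. 2333.052ms @ 46/7 + 101.437ms (2/7)
12. 2434.489ms @ 48/7 + 101.437ms (2/7)
13. 2535.926ms @ 50/7 + 101.437ms (2/7)
14. 2637.363ms @ 52/7 + 202.874ms (4/7)

note 8 onset = 19/4b = 1686.391ms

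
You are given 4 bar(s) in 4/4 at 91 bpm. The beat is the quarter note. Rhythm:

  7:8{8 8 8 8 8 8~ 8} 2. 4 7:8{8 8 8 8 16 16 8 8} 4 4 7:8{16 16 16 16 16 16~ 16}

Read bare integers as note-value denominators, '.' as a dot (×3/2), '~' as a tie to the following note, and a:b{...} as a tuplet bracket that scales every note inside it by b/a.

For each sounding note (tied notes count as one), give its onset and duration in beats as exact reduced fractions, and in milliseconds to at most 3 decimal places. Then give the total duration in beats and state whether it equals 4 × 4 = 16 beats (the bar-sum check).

1) 0.0ms=0b +376.766ms=4/7b
2) 376.766ms=4/7b +376.766ms=4/7b
3) 753.532ms=8/7b +376.766ms=4/7b
4) 1130.298ms=12/7b +376.766ms=4/7b
5) 1507.064ms=16/7b +376.766ms=4/7b
6) 1883.83ms=20/7b +753.532ms=8/7b
7) 2637.363ms=4b +1978.022ms=3b
8) 4615.385ms=7b +659.341ms=1b
9) 5274.725ms=8b +376.766ms=4/7b
10) 5651.491ms=60/7b +376.766ms=4/7b
11) 6028.257ms=64/7b +376.766ms=4/7b
12) 6405.024ms=68/7b +376.766ms=4/7b
13) 6781.79ms=72/7b +188.383ms=2/7b
14) 6970.173ms=74/7b +188.383ms=2/7b
15) 7158.556ms=76/7b +376.766ms=4/7b
16) 7535.322ms=80/7b +376.766ms=4/7b
17) 7912.088ms=12b +659.341ms=1b
18) 8571.429ms=13b +659.341ms=1b
19) 9230.769ms=14b +188.383ms=2/7b
20) 9419.152ms=100/7b +188.383ms=2/7b
21) 9607.535ms=102/7b +188.383ms=2/7b
22) 9795.918ms=104/7b +188.383ms=2/7b
23) 9984.301ms=106/7b +188.383ms=2/7b
24) 10172.684ms=108/7b +376.766ms=4/7b
Σ=16b of 16 (91bpm 4/4) — PASS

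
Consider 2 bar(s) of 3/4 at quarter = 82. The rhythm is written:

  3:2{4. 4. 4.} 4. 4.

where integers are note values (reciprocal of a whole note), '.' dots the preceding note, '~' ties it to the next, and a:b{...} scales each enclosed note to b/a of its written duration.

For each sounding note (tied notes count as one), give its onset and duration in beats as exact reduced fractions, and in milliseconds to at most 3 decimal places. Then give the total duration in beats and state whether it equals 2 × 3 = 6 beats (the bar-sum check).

1) 0.0ms=0b +731.707ms=1b
2) 731.707ms=1b +731.707ms=1b
3) 1463.415ms=2b +731.707ms=1b
4) 2195.122ms=3b +1097.561ms=3/2b
5) 3292.683ms=9/2b +1097.561ms=3/2b
Σ=6b of 6 (82bpm 3/4) — PASS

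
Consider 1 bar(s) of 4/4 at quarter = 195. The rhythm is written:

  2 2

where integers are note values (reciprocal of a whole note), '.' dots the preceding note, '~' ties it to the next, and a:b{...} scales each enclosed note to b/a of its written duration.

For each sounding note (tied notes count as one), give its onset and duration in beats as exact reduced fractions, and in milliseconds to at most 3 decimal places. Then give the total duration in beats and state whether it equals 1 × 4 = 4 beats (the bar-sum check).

1) 0.0ms=0b +615.385ms=2b
2) 615.385ms=2b +615.385ms=2b
Σ=4b of 4 (195bpm 4/4) — PASS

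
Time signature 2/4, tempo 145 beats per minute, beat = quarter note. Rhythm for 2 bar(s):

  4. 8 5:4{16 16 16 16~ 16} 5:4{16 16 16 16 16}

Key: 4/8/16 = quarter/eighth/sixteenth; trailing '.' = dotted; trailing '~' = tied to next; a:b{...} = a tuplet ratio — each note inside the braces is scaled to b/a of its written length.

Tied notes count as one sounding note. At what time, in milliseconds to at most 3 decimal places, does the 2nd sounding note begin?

note 2 onset = 3/2b = 620.69ms

1. 0.0ms @ 0 + 620.69ms (3/2)
2. 620.69ms @ 3/2 + 206.897ms (1/2)
3. 827.586ms @ 2 + 82.759ms (1/5)
4. 910.345ms @ 11/5 + 82.759ms (1/5)
5. 993.103ms @ 12/5 + 82.759ms (1/5)
6. 1075.862ms @ 13/5 + 165.517ms (2/5)
7. 1241.379ms @ 3 + 82.759ms (1/5)
8. 1324.138ms @ 16/5 + 82.759ms (1/5)
9. 1406.897ms @ 17/5 + 82.759ms (1/5)
10. 1489.655ms @ 18/5 + 82.759ms (1/5)
11. 1572.414ms @ 19/5 + 82.759ms (1/5)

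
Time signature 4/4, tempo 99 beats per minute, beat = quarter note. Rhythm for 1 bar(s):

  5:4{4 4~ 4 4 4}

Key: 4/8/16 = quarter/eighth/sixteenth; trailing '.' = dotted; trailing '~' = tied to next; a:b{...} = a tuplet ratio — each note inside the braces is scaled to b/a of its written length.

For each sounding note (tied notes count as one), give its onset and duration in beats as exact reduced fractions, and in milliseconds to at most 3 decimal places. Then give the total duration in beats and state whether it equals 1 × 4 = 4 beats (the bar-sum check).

1) 0.0ms=0b +484.848ms=4/5b
2) 484.848ms=4/5b +969.697ms=8/5b
3) 1454.545ms=12/5b +484.848ms=4/5b
4) 1939.394ms=16/5b +484.848ms=4/5b
Σ=4b of 4 (99bpm 4/4) — PASS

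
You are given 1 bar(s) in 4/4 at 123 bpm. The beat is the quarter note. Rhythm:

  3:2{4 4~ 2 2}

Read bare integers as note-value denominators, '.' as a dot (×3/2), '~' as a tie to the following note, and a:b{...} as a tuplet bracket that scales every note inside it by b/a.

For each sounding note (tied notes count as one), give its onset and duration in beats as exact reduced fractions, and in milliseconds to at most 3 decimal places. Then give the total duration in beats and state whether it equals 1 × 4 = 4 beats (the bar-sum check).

1) 0.0ms=0b +325.203ms=2/3b
2) 325.203ms=2/3b +975.61ms=2b
3) 1300.813ms=8/3b +650.407ms=4/3b
Σ=4b of 4 (123bpm 4/4) — PASS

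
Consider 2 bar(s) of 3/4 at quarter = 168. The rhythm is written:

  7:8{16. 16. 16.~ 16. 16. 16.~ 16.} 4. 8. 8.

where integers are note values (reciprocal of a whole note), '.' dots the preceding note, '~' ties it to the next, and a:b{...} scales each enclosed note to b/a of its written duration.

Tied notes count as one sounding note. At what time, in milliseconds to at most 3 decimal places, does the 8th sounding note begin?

1. 0.0ms @ 0 + 153.061ms (3/7)
2. 153.061ms @ 3/7 + 153.061ms (3/7)
3. 306.122ms @ 6/7 + 306.122ms (6/7)
4. 612.245ms @ 12/7 + 153.061ms (3/7)
5. 765.306ms @ 15/7 + 306.122ms (6/7)
6. 1071.429ms @ 3 + 535.714ms (3/2)
7. 1607.143ms @ 9/2 + 267.857ms (3/4)
8. 1875.0ms @ 21/4 + 267.857ms (3/4)

note 8 onset = 21/4b = 1875.0ms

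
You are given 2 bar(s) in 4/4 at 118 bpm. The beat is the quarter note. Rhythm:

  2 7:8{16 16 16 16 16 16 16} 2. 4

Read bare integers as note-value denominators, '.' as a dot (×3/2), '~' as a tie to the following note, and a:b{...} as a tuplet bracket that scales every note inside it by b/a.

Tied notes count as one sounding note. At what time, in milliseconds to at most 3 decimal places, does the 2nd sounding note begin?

1. 0.0ms @ 0 + 1016.949ms (2)
2. 1016.949ms @ 2 + 145.278ms (2/7)
3. 1162.228ms @ 16/7 + 145.278ms (2/7)
4. 1307.506ms @ 18/7 + 145.278ms (2/7)
5. 1452.785ms @ 20/7 + 145.278ms (2/7)
6. 1598.063ms @ 22/7 + 145.278ms (2/7)
7. 1743.341ms @ 24/7 + 145.278ms (2/7)
8. 1888.62ms @ 26/7 + 145.278ms (2/7)
9. 2033.898ms @ 4 + 1525.424ms (3)
10. 3559.322ms @ 7 + 508.475ms (1)

note 2 onset = 2b = 1016.949ms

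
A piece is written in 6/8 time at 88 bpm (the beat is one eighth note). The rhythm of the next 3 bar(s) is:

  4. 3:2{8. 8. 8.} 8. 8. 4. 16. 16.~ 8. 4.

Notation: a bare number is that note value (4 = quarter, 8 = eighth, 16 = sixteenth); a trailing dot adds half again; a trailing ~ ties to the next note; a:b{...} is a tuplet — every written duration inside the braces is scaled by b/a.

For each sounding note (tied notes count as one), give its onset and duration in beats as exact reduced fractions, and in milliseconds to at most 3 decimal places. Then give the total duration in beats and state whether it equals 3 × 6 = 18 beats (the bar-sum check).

1) 0.0ms=0b +2045.455ms=3b
2) 2045.455ms=3b +681.818ms=1b
3) 2727.273ms=4b +681.818ms=1b
4) 3409.091ms=5b +681.818ms=1b
5) 4090.909ms=6b +1022.727ms=3/2b
6) 5113.636ms=15/2b +1022.727ms=3/2b
7) 6136.364ms=9b +2045.455ms=3b
8) 8181.818ms=12b +511.364ms=3/4b
9) 8693.182ms=51/4b +1534.091ms=9/4b
10) 10227.273ms=15b +2045.455ms=3b
Σ=18b of 18 (88bpm 6/8) — PASS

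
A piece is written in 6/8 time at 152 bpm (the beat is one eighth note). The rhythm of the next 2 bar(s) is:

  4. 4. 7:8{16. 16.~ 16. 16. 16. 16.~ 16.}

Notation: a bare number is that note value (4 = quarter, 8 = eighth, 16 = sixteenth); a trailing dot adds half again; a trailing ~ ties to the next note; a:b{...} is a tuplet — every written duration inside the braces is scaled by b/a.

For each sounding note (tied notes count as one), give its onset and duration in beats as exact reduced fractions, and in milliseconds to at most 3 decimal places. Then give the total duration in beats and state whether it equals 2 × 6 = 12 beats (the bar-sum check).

1) 0.0ms=0b +1184.211ms=3b
2) 1184.211ms=3b +1184.211ms=3b
3) 2368.421ms=6b +338.346ms=6/7b
4) 2706.767ms=48/7b +676.692ms=12/7b
5) 3383.459ms=60/7b +338.346ms=6/7b
6) 3721.805ms=66/7b +338.346ms=6/7b
7) 4060.15ms=72/7b +676.692ms=12/7b
Σ=12b of 12 (152bpm 6/8) — PASS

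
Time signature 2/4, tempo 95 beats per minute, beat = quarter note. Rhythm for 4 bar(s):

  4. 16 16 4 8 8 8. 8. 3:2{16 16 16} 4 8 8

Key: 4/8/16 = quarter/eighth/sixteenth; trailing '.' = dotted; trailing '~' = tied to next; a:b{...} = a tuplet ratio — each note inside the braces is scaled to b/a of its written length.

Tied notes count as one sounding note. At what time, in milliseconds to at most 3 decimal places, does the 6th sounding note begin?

1. 0.0ms @ 0 + 947.368ms (3/2)
2. 947.368ms @ 3/2 + 157.895ms (1/4)
3. 1105.263ms @ 7/4 + 157.895ms (1/4)
4. 1263.158ms @ 2 + 631.579ms (1)
5. 1894.737ms @ 3 + 315.789ms (1/2)
6. 2210.526ms @ 7/2 + 315.789ms (1/2)
7. 2526.316ms @ 4 + 473.684ms (3/4)
8. 3000.0ms @ 19/4 + 473.684ms (3/4)
9. 3473.684ms @ 11/2 + 105.263ms (1/6)
10. 3578.947ms @ 17/3 + 105.263ms (1/6)
11. 3684.211ms @ 35/6 + 105.263ms (1/6)
12. 3789.474ms @ 6 + 631.579ms (1)
13. 4421.053ms @ 7 + 315.789ms (1/2)
14. 4736.842ms @ 15/2 + 315.789ms (1/2)

note 6 onset = 7/2b = 2210.526ms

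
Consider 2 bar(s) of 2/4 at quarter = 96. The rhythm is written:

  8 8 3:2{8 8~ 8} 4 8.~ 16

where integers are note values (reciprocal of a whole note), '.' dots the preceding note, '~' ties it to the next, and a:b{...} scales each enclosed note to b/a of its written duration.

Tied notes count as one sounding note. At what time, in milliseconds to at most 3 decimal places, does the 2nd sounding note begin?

note 2 onset = 1/2b = 312.5ms

1. 0.0ms @ 0 + 312.5ms (1/2)
2. 312.5ms @ 1/2 + 312.5ms (1/2)
3. 625.0ms @ 1 + 208.333ms (1/3)
4. 833.333ms @ 4/3 + 416.667ms (2/3)
5. 1250.0ms @ 2 + 625.0ms (1)
6. 1875.0ms @ 3 + 625.0ms (1)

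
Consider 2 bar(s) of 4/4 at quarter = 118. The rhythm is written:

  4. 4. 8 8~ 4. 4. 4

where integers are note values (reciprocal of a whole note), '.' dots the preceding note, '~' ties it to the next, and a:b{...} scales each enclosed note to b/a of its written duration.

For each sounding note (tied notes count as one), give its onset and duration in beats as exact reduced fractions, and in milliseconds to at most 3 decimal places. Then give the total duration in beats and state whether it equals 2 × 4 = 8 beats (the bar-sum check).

1) 0.0ms=0b +762.712ms=3/2b
2) 762.712ms=3/2b +762.712ms=3/2b
3) 1525.424ms=3b +254.237ms=1/2b
4) 1779.661ms=7/2b +1016.949ms=2b
5) 2796.61ms=11/2b +762.712ms=3/2b
6) 3559.322ms=7b +508.475ms=1b
Σ=8b of 8 (118bpm 4/4) — PASS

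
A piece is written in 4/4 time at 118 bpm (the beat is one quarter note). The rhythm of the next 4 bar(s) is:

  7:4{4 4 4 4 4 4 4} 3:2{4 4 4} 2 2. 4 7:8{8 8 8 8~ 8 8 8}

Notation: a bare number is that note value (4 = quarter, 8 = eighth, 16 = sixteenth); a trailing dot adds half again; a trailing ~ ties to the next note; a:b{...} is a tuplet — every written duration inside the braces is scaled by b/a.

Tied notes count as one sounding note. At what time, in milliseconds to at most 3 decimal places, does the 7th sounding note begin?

note 7 onset = 24/7b = 1743.341ms

1. 0.0ms @ 0 + 290.557ms (4/7)
2. 290.557ms @ 4/7 + 290.557ms (4/7)
3. 581.114ms @ 8/7 + 290.557ms (4/7)
4. 871.671ms @ 12/7 + 290.557ms (4/7)
5. 1162.228ms @ 16/7 + 290.557ms (4/7)
6. 1452.785ms @ 20/7 + 290.557ms (4/7)
7. 1743.341ms @ 24/7 + 290.557ms (4/7)
8. 2033.898ms @ 4 + 338.983ms (2/3)
9. 2372.881ms @ 14/3 + 338.983ms (2/3)
10. 2711.864ms @ 16/3 + 338.983ms (2/3)
11. 3050.847ms @ 6 + 1016.949ms (2)
12. 4067.797ms @ 8 + 1525.424ms (3)
13. 5593.22ms @ 11 + 508.475ms (1)
14. 6101.695ms @ 12 + 290.557ms (4/7)
15. 6392.252ms @ 88/7 + 290.557ms (4/7)
16. 6682.809ms @ 92/7 + 290.557ms (4/7)
17. 6973.366ms @ 96/7 + 581.114ms (8/7)
18. 7554.479ms @ 104/7 + 290.557ms (4/7)
19. 7845.036ms @ 108/7 + 290.557ms (4/7)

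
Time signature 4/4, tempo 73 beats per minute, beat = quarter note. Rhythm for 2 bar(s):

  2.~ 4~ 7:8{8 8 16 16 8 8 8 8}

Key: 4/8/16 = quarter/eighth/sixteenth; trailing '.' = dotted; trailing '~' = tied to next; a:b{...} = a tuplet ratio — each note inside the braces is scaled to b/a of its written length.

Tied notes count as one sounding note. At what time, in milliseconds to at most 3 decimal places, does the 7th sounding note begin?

1. 0.0ms @ 0 + 3757.339ms (32/7)
2. 3757.339ms @ 32/7 + 469.667ms (4/7)
3. 4227.006ms @ 36/7 + 234.834ms (2/7)
4. 4461.84ms @ 38/7 + 234.834ms (2/7)
5. 4696.673ms @ 40/7 + 469.667ms (4/7)
6. 5166.341ms @ 44/7 + 469.667ms (4/7)
7. 5636.008ms @ 48/7 + 469.667ms (4/7)
8. 6105.675ms @ 52/7 + 469.667ms (4/7)

note 7 onset = 48/7b = 5636.008ms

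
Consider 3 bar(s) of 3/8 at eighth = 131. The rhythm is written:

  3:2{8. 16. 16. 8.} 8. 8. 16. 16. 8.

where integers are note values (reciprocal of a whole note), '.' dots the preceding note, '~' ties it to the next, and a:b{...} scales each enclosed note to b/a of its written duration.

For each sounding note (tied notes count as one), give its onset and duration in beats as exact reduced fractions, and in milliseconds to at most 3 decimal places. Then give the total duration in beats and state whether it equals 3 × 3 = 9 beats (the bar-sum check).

1) 0.0ms=0b +458.015ms=1b
2) 458.015ms=1b +229.008ms=1/2b
3) 687.023ms=3/2b +229.008ms=1/2b
4) 916.031ms=2b +458.015ms=1b
5) 1374.046ms=3b +687.023ms=3/2b
6) 2061.069ms=9/2b +687.023ms=3/2b
7) 2748.092ms=6b +343.511ms=3/4b
8) 3091.603ms=27/4b +343.511ms=3/4b
9) 3435.115ms=15/2b +687.023ms=3/2b
Σ=9b of 9 (131bpm 3/8) — PASS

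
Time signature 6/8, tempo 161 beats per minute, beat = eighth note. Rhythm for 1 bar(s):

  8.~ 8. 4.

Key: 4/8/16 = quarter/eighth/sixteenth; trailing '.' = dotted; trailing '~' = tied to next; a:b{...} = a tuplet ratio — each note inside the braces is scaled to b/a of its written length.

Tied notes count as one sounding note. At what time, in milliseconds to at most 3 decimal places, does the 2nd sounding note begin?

note 2 onset = 3b = 1118.012ms

1. 0.0ms @ 0 + 1118.012ms (3)
2. 1118.012ms @ 3 + 1118.012ms (3)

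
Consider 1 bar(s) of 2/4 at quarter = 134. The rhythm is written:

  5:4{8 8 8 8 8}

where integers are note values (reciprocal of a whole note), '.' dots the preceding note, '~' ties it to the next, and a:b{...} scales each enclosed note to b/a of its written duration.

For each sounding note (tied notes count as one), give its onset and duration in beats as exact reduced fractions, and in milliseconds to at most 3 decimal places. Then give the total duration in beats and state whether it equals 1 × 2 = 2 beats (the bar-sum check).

1) 0.0ms=0b +179.104ms=2/5b
2) 179.104ms=2/5b +179.104ms=2/5b
3) 358.209ms=4/5b +179.104ms=2/5b
4) 537.313ms=6/5b +179.104ms=2/5b
5) 716.418ms=8/5b +179.104ms=2/5b
Σ=2b of 2 (134bpm 2/4) — PASS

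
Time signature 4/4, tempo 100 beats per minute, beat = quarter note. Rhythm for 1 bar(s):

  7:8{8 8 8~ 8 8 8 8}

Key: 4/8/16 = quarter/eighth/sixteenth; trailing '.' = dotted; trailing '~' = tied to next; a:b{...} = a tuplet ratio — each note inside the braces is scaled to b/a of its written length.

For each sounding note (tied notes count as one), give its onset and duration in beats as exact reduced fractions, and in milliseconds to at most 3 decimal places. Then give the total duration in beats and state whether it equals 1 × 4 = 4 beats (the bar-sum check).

1) 0.0ms=0b +342.857ms=4/7b
2) 342.857ms=4/7b +342.857ms=4/7b
3) 685.714ms=8/7b +685.714ms=8/7b
4) 1371.429ms=16/7b +342.857ms=4/7b
5) 1714.286ms=20/7b +342.857ms=4/7b
6) 2057.143ms=24/7b +342.857ms=4/7b
Σ=4b of 4 (100bpm 4/4) — PASS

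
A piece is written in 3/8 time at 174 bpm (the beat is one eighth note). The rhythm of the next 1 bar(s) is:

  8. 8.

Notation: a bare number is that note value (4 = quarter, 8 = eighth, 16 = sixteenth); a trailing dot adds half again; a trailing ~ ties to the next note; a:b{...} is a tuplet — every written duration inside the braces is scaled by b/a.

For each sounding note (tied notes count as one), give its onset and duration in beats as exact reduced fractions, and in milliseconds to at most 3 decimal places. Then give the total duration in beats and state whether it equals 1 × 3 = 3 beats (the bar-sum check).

1) 0.0ms=0b +517.241ms=3/2b
2) 517.241ms=3/2b +517.241ms=3/2b
Σ=3b of 3 (174bpm 3/8) — PASS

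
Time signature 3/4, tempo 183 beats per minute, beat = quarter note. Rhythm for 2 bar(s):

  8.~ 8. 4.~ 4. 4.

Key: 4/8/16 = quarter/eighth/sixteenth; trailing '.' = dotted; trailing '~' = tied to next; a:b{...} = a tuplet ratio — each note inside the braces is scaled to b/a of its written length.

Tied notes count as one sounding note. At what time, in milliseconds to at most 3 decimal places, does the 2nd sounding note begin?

note 2 onset = 3/2b = 491.803ms

1. 0.0ms @ 0 + 491.803ms (3/2)
2. 491.803ms @ 3/2 + 983.607ms (3)
3. 1475.41ms @ 9/2 + 491.803ms (3/2)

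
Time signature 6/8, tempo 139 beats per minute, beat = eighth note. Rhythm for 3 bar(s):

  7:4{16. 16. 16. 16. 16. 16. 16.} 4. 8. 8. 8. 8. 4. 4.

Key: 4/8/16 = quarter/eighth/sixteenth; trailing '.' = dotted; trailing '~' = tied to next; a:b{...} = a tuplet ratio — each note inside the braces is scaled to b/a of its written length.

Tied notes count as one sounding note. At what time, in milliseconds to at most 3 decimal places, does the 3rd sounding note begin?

1. 0.0ms @ 0 + 184.995ms (3/7)
2. 184.995ms @ 3/7 + 184.995ms (3/7)
3. 369.99ms @ 6/7 + 184.995ms (3/7)
4. 554.985ms @ 9/7 + 184.995ms (3/7)
5. 739.979ms @ 12/7 + 184.995ms (3/7)
6. 924.974ms @ 15/7 + 184.995ms (3/7)
7. 1109.969ms @ 18/7 + 184.995ms (3/7)
8. 1294.964ms @ 3 + 1294.964ms (3)
9. 2589.928ms @ 6 + 647.482ms (3/2)
10. 3237.41ms @ 15/2 + 647.482ms (3/2)
11. 3884.892ms @ 9 + 647.482ms (3/2)
12. 4532.374ms @ 21/2 + 647.482ms (3/2)
13. 5179.856ms @ 12 + 1294.964ms (3)
14. 6474.82ms @ 15 + 1294.964ms (3)

note 3 onset = 6/7b = 369.99ms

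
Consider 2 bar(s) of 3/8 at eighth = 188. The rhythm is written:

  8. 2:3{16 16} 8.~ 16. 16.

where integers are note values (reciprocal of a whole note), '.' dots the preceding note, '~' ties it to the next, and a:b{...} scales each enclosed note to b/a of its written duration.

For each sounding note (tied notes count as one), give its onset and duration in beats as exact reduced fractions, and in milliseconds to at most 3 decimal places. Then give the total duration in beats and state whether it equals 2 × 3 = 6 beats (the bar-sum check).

1) 0.0ms=0b +478.723ms=3/2b
2) 478.723ms=3/2b +239.362ms=3/4b
3) 718.085ms=9/4b +239.362ms=3/4b
4) 957.447ms=3b +718.085ms=9/4b
5) 1675.532ms=21/4b +239.362ms=3/4b
Σ=6b of 6 (188bpm 3/8) — PASS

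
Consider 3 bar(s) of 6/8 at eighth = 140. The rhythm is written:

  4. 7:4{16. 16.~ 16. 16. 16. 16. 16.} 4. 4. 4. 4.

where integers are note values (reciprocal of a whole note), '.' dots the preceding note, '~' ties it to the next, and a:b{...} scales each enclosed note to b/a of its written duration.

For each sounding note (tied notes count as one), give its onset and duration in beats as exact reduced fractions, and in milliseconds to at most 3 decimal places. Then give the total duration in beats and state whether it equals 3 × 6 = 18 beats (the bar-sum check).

1) 0.0ms=0b +1285.714ms=3b
2) 1285.714ms=3b +183.673ms=3/7b
3) 1469.388ms=24/7b +367.347ms=6/7b
4) 1836.735ms=30/7b +183.673ms=3/7b
5) 2020.408ms=33/7b +183.673ms=3/7b
6) 2204.082ms=36/7b +183.673ms=3/7b
7) 2387.755ms=39/7b +183.673ms=3/7b
8) 2571.429ms=6b +1285.714ms=3b
9) 3857.143ms=9b +1285.714ms=3b
10) 5142.857ms=12b +1285.714ms=3b
11) 6428.571ms=15b +1285.714ms=3b
Σ=18b of 18 (140bpm 6/8) — PASS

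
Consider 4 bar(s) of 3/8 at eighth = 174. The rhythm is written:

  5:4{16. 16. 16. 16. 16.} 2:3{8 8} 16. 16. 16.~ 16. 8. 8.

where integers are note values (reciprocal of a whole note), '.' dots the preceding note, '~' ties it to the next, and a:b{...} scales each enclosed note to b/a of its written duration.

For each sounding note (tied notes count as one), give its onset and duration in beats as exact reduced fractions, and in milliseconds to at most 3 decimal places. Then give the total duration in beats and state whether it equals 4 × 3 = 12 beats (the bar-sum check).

1) 0.0ms=0b +206.897ms=3/5b
2) 206.897ms=3/5b +206.897ms=3/5b
3) 413.793ms=6/5b +206.897ms=3/5b
4) 620.69ms=9/5b +206.897ms=3/5b
5) 827.586ms=12/5b +206.897ms=3/5b
6) 1034.483ms=3b +517.241ms=3/2b
7) 1551.724ms=9/2b +517.241ms=3/2b
8) 2068.966ms=6b +258.621ms=3/4b
9) 2327.586ms=27/4b +258.621ms=3/4b
10) 2586.207ms=15/2b +517.241ms=3/2b
11) 3103.448ms=9b +517.241ms=3/2b
12) 3620.69ms=21/2b +517.241ms=3/2b
Σ=12b of 12 (174bpm 3/8) — PASS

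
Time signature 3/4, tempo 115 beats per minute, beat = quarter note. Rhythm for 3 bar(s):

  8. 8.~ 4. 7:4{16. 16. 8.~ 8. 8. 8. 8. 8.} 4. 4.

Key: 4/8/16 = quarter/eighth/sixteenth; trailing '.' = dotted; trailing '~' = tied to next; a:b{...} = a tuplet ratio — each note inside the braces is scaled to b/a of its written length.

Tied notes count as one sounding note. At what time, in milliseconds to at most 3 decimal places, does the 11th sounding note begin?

1. 0.0ms @ 0 + 391.304ms (3/4)
2. 391.304ms @ 3/4 + 1173.913ms (9/4)
3. 1565.217ms @ 3 + 111.801ms (3/14)
4. 1677.019ms @ 45/14 + 111.801ms (3/14)
5. 1788.82ms @ 24/7 + 447.205ms (6/7)
6. 2236.025ms @ 30/7 + 223.602ms (3/7)
7. 2459.627ms @ 33/7 + 223.602ms (3/7)
8. 2683.23ms @ 36/7 + 223.602ms (3/7)
9. 2906.832ms @ 39/7 + 223.602ms (3/7)
10. 3130.435ms @ 6 + 782.609ms (3/2)
11. 3913.043ms @ 15/2 + 782.609ms (3/2)

note 11 onset = 15/2b = 3913.043ms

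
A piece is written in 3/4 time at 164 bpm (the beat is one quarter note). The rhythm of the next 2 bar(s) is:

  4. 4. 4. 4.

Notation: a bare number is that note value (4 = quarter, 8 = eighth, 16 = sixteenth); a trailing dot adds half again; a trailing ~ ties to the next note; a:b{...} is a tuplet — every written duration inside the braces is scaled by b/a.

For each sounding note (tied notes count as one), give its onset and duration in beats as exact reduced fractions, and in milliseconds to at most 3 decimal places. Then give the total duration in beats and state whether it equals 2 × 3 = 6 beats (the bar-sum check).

1) 0.0ms=0b +548.78ms=3/2b
2) 548.78ms=3/2b +548.78ms=3/2b
3) 1097.561ms=3b +548.78ms=3/2b
4) 1646.341ms=9/2b +548.78ms=3/2b
Σ=6b of 6 (164bpm 3/4) — PASS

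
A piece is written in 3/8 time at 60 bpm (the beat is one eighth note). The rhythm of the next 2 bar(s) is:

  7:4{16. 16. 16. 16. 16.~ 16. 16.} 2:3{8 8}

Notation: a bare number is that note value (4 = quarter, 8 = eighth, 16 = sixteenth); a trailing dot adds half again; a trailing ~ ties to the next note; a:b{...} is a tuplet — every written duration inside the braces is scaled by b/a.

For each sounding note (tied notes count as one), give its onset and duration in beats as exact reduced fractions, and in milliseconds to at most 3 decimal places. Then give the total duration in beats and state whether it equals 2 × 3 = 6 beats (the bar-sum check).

1) 0.0ms=0b +428.571ms=3/7b
2) 428.571ms=3/7b +428.571ms=3/7b
3) 857.143ms=6/7b +428.571ms=3/7b
4) 1285.714ms=9/7b +428.571ms=3/7b
5) 1714.286ms=12/7b +857.143ms=6/7b
6) 2571.429ms=18/7b +428.571ms=3/7b
7) 3000.0ms=3b +1500.0ms=3/2b
8) 4500.0ms=9/2b +1500.0ms=3/2b
Σ=6b of 6 (60bpm 3/8) — PASS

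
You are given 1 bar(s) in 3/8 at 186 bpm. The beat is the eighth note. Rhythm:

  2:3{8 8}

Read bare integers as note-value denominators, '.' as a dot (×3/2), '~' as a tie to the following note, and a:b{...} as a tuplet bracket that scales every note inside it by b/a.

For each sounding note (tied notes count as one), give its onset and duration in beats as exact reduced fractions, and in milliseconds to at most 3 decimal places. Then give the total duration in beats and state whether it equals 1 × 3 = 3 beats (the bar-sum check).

1) 0.0ms=0b +483.871ms=3/2b
2) 483.871ms=3/2b +483.871ms=3/2b
Σ=3b of 3 (186bpm 3/8) — PASS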